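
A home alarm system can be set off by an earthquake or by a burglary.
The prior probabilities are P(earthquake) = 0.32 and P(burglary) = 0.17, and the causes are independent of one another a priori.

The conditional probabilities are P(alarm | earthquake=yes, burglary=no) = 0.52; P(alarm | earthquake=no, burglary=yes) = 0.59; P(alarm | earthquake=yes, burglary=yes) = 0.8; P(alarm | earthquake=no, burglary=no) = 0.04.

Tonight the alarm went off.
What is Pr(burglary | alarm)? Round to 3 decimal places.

Pr(burglary | alarm) ≈ 0.410

Numerator (weight on configurations with burglary): 0.068204 + 0.043520 = 0.111724
Denominator P(alarm): 0.04×0.68×0.83 + 0.59×0.68×0.17 + 0.52×0.32×0.83 + 0.8×0.32×0.17 = 0.272412
P(burglary | alarm) = 0.111724/0.272412 ≈ 0.410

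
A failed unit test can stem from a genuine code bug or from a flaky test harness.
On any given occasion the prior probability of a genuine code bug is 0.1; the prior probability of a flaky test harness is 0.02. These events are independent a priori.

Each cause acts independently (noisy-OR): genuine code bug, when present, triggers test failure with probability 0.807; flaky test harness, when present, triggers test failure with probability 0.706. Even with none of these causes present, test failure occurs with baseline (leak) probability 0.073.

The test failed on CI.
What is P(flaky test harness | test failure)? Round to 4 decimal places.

P(flaky test harness | test failure) ≈ 0.0938

Under noisy-OR, P(test failure | causes) = 1 − (1−0.073)·∏(1−qᵢ) over the active causes.
Numerator (weight on configurations with flaky test harness): 0.013094 + 0.001895 = 0.014989
Denominator P(test failure): 0.073*0.9*0.98 + 0.727462*0.9*0.02 + 0.821089*0.1*0.98 + 0.9474*0.1*0.02 = 0.159842
Posterior = 0.014989 / 0.159842 ≈ 0.0938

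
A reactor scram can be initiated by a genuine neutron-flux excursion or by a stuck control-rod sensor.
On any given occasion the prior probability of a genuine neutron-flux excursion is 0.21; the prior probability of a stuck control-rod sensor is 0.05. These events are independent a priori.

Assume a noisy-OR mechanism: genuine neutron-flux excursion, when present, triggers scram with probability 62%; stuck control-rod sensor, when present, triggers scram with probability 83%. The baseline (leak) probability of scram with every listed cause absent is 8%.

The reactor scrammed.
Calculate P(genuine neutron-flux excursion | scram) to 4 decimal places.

Under noisy-OR, P(scram | causes) = 1 − (1−0.08)·∏(1−qᵢ) over the active causes.
P(scram) = 0.08·0.79·0.95 + 0.8436·0.79·0.05 + 0.6504·0.21·0.95 + 0.940568·0.21·0.05 = 0.060040 + 0.033322 + 0.129755 + 0.009876 = 0.232993
The genuine neutron-flux excursion-present share is 0.129755 + 0.009876 = 0.139631.
P(genuine neutron-flux excursion | scram) = 0.139631 / 0.232993 ≈ 0.5993

P(genuine neutron-flux excursion | scram) ≈ 0.5993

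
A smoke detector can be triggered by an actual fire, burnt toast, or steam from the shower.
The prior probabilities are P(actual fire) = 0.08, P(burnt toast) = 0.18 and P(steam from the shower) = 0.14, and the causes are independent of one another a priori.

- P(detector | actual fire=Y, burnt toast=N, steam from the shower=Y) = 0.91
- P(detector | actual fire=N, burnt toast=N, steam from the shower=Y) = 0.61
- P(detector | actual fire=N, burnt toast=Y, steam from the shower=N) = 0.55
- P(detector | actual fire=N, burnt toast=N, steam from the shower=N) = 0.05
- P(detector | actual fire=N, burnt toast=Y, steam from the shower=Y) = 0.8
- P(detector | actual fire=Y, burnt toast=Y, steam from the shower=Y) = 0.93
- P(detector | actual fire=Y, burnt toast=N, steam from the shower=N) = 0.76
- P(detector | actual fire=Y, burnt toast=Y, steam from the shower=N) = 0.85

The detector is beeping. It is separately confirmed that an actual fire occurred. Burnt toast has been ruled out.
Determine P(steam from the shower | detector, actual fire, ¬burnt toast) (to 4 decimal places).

Numerator (weight on configurations with steam from the shower): 0.91*0.14 = 0.127400
The normalizing constant is 0.76*0.86 + 0.91*0.14 = 0.781000
P(steam from the shower | detector, actual fire, ¬burnt toast) = 0.127400/0.781000 ≈ 0.1631

P(steam from the shower | detector, actual fire, ¬burnt toast) ≈ 0.1631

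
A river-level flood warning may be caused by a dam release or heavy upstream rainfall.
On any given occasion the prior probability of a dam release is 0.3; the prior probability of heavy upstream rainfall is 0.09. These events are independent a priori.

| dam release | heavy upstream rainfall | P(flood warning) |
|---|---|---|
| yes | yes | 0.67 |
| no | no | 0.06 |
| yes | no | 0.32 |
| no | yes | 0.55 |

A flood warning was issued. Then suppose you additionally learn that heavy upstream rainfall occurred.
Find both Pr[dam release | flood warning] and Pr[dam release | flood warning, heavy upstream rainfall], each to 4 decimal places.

Sum P(flood warning|·) weighted by the priors over the 4 (dam release, heavy upstream rainfall) configurations:
  P(flood warning) = 0.06·0.7·0.91 + 0.55·0.7·0.09 + 0.32·0.3·0.91 + 0.67·0.3·0.09
        = 0.038220 + 0.034650 + 0.087360 + 0.018090 = 0.178320
Configurations with dam release contribute 0.105450, so
  P(dam release | flood warning) = 0.105450 / 0.178320 ≈ 0.5914

Now condition on the additional information:
P(flood warning | heavy upstream rainfall) = 0.55*0.7 + 0.67*0.3 = 0.385000 + 0.201000 = 0.586000
Restricting to configurations with dam release present: 0.67*0.3 = 0.201000.
So P(dam release | flood warning, heavy upstream rainfall) = 0.201000/0.586000 ≈ 0.3430.
The drop from 0.5914 to 0.3430 is the explaining-away (discounting) effect.

Pr[dam release | flood warning] ≈ 0.5914; Pr[dam release | flood warning, heavy upstream rainfall] ≈ 0.3430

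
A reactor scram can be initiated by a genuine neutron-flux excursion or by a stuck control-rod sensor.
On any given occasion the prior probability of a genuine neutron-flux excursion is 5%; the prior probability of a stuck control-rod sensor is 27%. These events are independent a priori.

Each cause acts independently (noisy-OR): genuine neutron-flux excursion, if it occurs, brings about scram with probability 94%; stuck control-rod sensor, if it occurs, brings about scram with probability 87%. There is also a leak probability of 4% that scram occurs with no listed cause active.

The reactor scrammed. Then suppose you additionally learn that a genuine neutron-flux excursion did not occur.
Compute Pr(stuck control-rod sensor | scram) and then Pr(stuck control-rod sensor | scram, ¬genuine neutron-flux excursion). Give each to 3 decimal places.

Under noisy-OR, P(scram | causes) = 1 − (1−0.04)·∏(1−qᵢ) over the active causes.
Sum P(scram|·) weighted by the priors over the 4 (genuine neutron-flux excursion, stuck control-rod sensor) configurations:
  P(scram) = 0.04×0.95×0.73 + 0.8752×0.95×0.27 + 0.9424×0.05×0.73 + 0.992512×0.05×0.27
        = 0.027740 + 0.224489 + 0.034398 + 0.013399 = 0.300026
Configurations with stuck control-rod sensor contribute 0.237888, so
  P(stuck control-rod sensor | scram) = 0.237888 / 0.300026 ≈ 0.793

Now condition on the additional information:
Sum P(scram|·) weighted by the priors over both values of stuck control-rod sensor:
  P(scram | ¬genuine neutron-flux excursion) = 0.04·0.73 + 0.8752·0.27
        = 0.029200 + 0.236304 = 0.265504
Configurations with stuck control-rod sensor contribute 0.236304, so
  P(stuck control-rod sensor | scram, ¬genuine neutron-flux excursion) = 0.236304 / 0.265504 ≈ 0.890
Ruling out genuine neutron-flux excursion raises the posterior on stuck control-rod sensor — the flip side of explaining away.

Pr(stuck control-rod sensor | scram) ≈ 0.793; Pr(stuck control-rod sensor | scram, ¬genuine neutron-flux excursion) ≈ 0.890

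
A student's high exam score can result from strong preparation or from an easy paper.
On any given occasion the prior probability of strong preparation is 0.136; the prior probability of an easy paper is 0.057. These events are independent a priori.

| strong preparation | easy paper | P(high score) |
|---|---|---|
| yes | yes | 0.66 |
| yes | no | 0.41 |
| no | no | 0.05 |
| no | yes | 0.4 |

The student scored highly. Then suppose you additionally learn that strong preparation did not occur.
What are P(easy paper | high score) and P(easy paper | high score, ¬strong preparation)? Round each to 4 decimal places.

P(easy paper | high score) ≈ 0.2101; P(easy paper | high score, ¬strong preparation) ≈ 0.3259

P(high score) = 0.05·0.864·0.943 + 0.4·0.864·0.057 + 0.41·0.136·0.943 + 0.66·0.136·0.057 = 0.040738 + 0.019699 + 0.052582 + 0.005116 = 0.118135
The easy paper-present share is 0.019699 + 0.005116 = 0.024815.
So P(easy paper | high score) = 0.024815/0.118135 ≈ 0.2101.

With the extra evidence:
P(high score | ¬strong preparation) = 0.05*0.943 + 0.4*0.057 = 0.047150 + 0.022800 = 0.069950
Of this, 0.022800 comes from 0.4*0.057 (the easy paper=true cases).
So P(easy paper | high score, ¬strong preparation) = 0.022800/0.069950 ≈ 0.3259.
Ruling out strong preparation raises the posterior on easy paper — the flip side of explaining away.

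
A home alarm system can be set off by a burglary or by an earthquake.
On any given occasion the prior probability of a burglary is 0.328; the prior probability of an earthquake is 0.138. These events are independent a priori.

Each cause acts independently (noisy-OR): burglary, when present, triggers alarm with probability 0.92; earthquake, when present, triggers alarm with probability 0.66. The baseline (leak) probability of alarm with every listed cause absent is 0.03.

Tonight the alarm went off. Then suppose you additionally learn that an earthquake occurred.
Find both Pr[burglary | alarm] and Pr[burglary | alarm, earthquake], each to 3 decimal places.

Under noisy-OR, P(alarm | causes) = 1 − (1−0.03)·∏(1−qᵢ) over the active causes.
Numerator (weight on configurations with burglary): 0.260796 + 0.044070 = 0.304866
Normalizer over all consistent configurations: 0.03*0.672*0.862 + 0.6702*0.672*0.138 + 0.9224*0.328*0.862 + 0.973616*0.328*0.138 = 0.384396
Posterior = 0.304866 / 0.384396 ≈ 0.793

With the extra evidence:
P(alarm | earthquake) = 0.6702×0.672 + 0.973616×0.328 = 0.450374 + 0.319346 = 0.769720
The burglary-present share is 0.973616×0.328 = 0.319346.
Hence the posterior is 0.319346/0.769720 ≈ 0.415.
This is intercausal reasoning (explaining away): once earthquake accounts for the alarm, burglary becomes less likely.

Pr[burglary | alarm] ≈ 0.793; Pr[burglary | alarm, earthquake] ≈ 0.415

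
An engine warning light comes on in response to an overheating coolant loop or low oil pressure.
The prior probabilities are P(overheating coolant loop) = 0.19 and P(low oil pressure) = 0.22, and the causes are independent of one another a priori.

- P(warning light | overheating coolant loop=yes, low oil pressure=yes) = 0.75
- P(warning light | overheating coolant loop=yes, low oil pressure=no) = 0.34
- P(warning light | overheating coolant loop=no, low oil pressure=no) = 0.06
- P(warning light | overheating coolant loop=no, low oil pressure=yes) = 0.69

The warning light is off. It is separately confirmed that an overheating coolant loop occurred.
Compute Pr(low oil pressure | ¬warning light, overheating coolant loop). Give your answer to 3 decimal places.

By total probability over both values of low oil pressure:
  P(¬warning light | overheating coolant loop) = 0.66*0.78 + 0.25*0.22
        = 0.514800 + 0.055000 = 0.569800
The terms with low oil pressure present sum to 0.055000, so
  P(low oil pressure | ¬warning light, overheating coolant loop) = 0.055000 / 0.569800 ≈ 0.097

Pr(low oil pressure | ¬warning light, overheating coolant loop) ≈ 0.097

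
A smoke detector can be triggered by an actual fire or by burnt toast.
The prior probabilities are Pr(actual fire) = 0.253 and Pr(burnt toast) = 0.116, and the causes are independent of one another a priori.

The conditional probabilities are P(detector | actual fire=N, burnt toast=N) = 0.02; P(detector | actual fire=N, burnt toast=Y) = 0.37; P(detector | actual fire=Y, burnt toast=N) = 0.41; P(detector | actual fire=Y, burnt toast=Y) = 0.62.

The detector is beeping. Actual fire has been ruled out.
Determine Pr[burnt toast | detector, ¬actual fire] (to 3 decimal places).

Pr[burnt toast | detector, ¬actual fire] ≈ 0.708

For the numerator, keep only burnt toast=true terms: 0.37*0.116 = 0.042920
The normalizing constant is 0.02*0.884 + 0.37*0.116 = 0.060600
P(burnt toast | detector, ¬actual fire) = 0.042920/0.060600 ≈ 0.708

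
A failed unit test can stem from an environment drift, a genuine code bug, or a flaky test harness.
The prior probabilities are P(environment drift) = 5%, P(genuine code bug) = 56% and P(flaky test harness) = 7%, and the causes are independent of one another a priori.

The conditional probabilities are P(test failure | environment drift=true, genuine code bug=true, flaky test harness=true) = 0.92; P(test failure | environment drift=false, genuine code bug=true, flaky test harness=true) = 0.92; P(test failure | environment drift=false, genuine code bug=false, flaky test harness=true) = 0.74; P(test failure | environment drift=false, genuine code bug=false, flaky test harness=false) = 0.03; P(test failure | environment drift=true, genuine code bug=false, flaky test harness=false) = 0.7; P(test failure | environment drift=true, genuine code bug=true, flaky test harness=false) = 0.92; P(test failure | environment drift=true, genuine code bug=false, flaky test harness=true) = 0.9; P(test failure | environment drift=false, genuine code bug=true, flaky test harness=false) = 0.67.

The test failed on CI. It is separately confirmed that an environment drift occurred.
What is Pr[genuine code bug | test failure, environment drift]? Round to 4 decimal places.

Pr[genuine code bug | test failure, environment drift] ≈ 0.6212

Numerator (weight on configurations with genuine code bug): 0.479136 + 0.036064 = 0.515200
Denominator P(test failure | environment drift): 0.7×0.44×0.93 + 0.9×0.44×0.07 + 0.92×0.56×0.93 + 0.92×0.56×0.07 = 0.829360
P(genuine code bug | test failure, environment drift) = 0.515200/0.829360 ≈ 0.6212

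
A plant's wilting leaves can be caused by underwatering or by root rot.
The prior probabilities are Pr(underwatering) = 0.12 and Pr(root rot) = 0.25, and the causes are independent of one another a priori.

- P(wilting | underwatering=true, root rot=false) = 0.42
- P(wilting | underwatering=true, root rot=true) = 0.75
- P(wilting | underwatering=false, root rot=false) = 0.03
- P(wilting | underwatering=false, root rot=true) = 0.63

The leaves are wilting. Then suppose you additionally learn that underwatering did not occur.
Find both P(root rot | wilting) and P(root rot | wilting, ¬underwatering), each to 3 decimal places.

P(root rot | wilting) ≈ 0.737; P(root rot | wilting, ¬underwatering) ≈ 0.875

Numerator (weight on configurations with root rot): 0.138600 + 0.022500 = 0.161100
Normalizer over all consistent configurations: 0.03*0.88*0.75 + 0.63*0.88*0.25 + 0.42*0.12*0.75 + 0.75*0.12*0.25 = 0.218700
Posterior = 0.161100 / 0.218700 ≈ 0.737

With the extra evidence:
P(wilting | ¬underwatering) = 0.03×0.75 + 0.63×0.25 = 0.022500 + 0.157500 = 0.180000
Restricting to configurations with root rot present: 0.63×0.25 = 0.157500.
So P(root rot | wilting, ¬underwatering) = 0.157500/0.180000 ≈ 0.875.
Ruling out underwatering raises the posterior on root rot — the flip side of explaining away.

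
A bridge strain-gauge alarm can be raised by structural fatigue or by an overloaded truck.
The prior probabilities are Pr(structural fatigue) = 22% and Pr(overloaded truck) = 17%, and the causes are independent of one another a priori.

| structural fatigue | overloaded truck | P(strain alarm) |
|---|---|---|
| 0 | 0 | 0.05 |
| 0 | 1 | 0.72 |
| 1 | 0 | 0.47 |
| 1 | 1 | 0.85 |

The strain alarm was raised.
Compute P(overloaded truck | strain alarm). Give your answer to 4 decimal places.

For the numerator, keep only overloaded truck=true terms: 0.095472 + 0.031790 = 0.127262
Normalizer over all consistent configurations: 0.05*0.78*0.83 + 0.72*0.78*0.17 + 0.47*0.22*0.83 + 0.85*0.22*0.17 = 0.245454
Posterior = 0.127262 / 0.245454 ≈ 0.5185

P(overloaded truck | strain alarm) ≈ 0.5185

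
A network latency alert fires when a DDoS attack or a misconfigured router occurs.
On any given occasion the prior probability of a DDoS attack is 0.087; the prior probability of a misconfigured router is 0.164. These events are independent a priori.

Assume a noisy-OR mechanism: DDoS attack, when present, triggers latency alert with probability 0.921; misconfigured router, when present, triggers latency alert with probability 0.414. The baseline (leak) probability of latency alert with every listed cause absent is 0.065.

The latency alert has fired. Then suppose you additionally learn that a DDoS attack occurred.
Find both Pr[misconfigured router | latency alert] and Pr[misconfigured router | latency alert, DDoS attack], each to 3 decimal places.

Pr[misconfigured router | latency alert] ≈ 0.410; Pr[misconfigured router | latency alert, DDoS attack] ≈ 0.169

Under noisy-OR, P(latency alert | causes) = 1 − (1−0.065)·∏(1−qᵢ) over the active causes.
For the numerator, keep only misconfigured router=true terms: 0.067692 + 0.013650 = 0.081342
The normalizing constant is 0.065×0.913×0.836 + 0.45209×0.913×0.164 + 0.926135×0.087×0.836 + 0.956715×0.087×0.164 = 0.198314
Posterior = 0.081342 / 0.198314 ≈ 0.410

Now also conditioning on DDoS attack=true:
P(latency alert | DDoS attack) = 0.926135×0.836 + 0.956715×0.164 = 0.774249 + 0.156901 = 0.931150
Restricting to configurations with misconfigured router present: 0.956715×0.164 = 0.156901.
So P(misconfigured router | latency alert, DDoS attack) = 0.156901/0.931150 ≈ 0.169.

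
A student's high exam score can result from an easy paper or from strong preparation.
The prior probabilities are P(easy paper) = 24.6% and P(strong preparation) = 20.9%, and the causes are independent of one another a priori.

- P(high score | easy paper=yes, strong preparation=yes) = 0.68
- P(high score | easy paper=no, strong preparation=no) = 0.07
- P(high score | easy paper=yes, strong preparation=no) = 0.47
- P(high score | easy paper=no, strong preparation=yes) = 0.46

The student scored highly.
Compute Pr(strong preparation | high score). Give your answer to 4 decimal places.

Enumerate the 4 (easy paper, strong preparation) configurations and weight by the priors:
  P(high score) = 0.07*0.754*0.791 + 0.46*0.754*0.209 + 0.47*0.246*0.791 + 0.68*0.246*0.209
        = 0.041749 + 0.072490 + 0.091455 + 0.034962 = 0.240656
Keeping only the strong preparation-present terms gives 0.107452, so
  P(strong preparation | high score) = 0.107452 / 0.240656 ≈ 0.4465

Pr(strong preparation | high score) ≈ 0.4465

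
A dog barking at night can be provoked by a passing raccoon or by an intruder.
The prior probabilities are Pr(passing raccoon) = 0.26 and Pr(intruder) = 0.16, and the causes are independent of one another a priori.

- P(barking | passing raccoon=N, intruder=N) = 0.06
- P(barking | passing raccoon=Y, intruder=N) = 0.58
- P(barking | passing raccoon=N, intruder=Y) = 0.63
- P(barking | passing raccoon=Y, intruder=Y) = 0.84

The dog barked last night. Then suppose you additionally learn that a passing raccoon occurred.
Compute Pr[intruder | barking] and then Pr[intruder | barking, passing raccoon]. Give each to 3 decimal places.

Pr[intruder | barking] ≈ 0.400; Pr[intruder | barking, passing raccoon] ≈ 0.216

By total probability over the 4 (passing raccoon, intruder) configurations:
  P(barking) = 0.06·0.74·0.84 + 0.63·0.74·0.16 + 0.58·0.26·0.84 + 0.84·0.26·0.16
        = 0.037296 + 0.074592 + 0.126672 + 0.034944 = 0.273504
Configurations with intruder contribute 0.109536, so
  P(intruder | barking) = 0.109536 / 0.273504 ≈ 0.400

Now also conditioning on passing raccoon=true:
Numerator (weight on configurations with intruder): 0.84*0.16 = 0.134400
The normalizing constant is 0.58*0.84 + 0.84*0.16 = 0.621600
P(intruder | barking, passing raccoon) = 0.134400/0.621600 ≈ 0.216
This is intercausal reasoning (explaining away): once passing raccoon accounts for the barking, intruder becomes less likely.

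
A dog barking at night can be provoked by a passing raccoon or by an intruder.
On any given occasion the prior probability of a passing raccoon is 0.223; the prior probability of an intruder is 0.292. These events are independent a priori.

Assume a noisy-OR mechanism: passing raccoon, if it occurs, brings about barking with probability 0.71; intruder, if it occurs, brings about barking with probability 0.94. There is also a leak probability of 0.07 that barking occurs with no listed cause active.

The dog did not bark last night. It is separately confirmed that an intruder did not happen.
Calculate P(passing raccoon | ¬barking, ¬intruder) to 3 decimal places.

P(passing raccoon | ¬barking, ¬intruder) ≈ 0.077

Under noisy-OR, P(barking | causes) = 1 − (1−0.07)·∏(1−qᵢ) over the active causes.
Weight on passing raccoon=true, given the evidence: 0.2697*0.223 = 0.060143
The normalizing constant is 0.93*0.777 + 0.2697*0.223 = 0.782753
Posterior = 0.060143 / 0.782753 ≈ 0.077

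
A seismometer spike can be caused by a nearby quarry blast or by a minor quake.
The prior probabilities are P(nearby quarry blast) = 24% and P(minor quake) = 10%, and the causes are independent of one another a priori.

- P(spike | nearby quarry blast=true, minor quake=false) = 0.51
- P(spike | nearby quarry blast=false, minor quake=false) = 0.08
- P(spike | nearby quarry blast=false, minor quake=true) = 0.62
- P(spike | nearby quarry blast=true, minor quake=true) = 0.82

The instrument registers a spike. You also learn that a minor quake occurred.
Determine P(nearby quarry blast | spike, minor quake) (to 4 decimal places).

P(nearby quarry blast | spike, minor quake) ≈ 0.2946

Enumerate both values of nearby quarry blast and weight by the priors:
  P(spike | minor quake) = 0.62*0.76 + 0.82*0.24
        = 0.471200 + 0.196800 = 0.668000
Keeping only the nearby quarry blast-present terms gives 0.196800, so
  P(nearby quarry blast | spike, minor quake) = 0.196800 / 0.668000 ≈ 0.2946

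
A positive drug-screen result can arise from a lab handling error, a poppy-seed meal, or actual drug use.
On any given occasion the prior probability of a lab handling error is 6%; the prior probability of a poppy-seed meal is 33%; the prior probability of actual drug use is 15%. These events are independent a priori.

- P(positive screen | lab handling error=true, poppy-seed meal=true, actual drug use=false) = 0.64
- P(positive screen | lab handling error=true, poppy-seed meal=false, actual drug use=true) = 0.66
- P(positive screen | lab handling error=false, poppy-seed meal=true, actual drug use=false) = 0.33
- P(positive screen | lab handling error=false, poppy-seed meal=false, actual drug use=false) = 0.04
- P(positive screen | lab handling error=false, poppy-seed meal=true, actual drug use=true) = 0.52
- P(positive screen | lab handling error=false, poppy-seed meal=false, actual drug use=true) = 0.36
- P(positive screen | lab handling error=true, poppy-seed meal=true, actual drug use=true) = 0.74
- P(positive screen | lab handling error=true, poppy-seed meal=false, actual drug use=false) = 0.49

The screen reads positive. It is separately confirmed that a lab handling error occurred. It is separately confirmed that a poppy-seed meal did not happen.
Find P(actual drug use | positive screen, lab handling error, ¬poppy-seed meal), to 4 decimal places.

P(actual drug use | positive screen, lab handling error, ¬poppy-seed meal) ≈ 0.1920

By total probability over both values of actual drug use:
  P(positive screen | lab handling error, ¬poppy-seed meal) = 0.49·0.85 + 0.66·0.15
        = 0.416500 + 0.099000 = 0.515500
Keeping only the actual drug use-present terms gives 0.099000, so
  P(actual drug use | positive screen, lab handling error, ¬poppy-seed meal) = 0.099000 / 0.515500 ≈ 0.1920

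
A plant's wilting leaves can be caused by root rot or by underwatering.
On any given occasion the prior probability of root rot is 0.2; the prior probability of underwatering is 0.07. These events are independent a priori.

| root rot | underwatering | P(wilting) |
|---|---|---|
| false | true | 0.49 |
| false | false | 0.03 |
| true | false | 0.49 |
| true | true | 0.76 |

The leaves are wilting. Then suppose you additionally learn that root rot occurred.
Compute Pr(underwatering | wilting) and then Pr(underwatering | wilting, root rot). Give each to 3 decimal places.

Pr(underwatering | wilting) ≈ 0.251; Pr(underwatering | wilting, root rot) ≈ 0.105

For the numerator, keep only underwatering=true terms: 0.027440 + 0.010640 = 0.038080
Normalizer over all consistent configurations: 0.03·0.8·0.93 + 0.49·0.8·0.07 + 0.49·0.2·0.93 + 0.76·0.2·0.07 = 0.151540
P(underwatering | wilting) = 0.038080/0.151540 ≈ 0.251

With the extra evidence:
P(wilting | root rot) = 0.49*0.93 + 0.76*0.07 = 0.455700 + 0.053200 = 0.508900
The underwatering-present share is 0.76*0.07 = 0.053200.
So P(underwatering | wilting, root rot) = 0.053200/0.508900 ≈ 0.105.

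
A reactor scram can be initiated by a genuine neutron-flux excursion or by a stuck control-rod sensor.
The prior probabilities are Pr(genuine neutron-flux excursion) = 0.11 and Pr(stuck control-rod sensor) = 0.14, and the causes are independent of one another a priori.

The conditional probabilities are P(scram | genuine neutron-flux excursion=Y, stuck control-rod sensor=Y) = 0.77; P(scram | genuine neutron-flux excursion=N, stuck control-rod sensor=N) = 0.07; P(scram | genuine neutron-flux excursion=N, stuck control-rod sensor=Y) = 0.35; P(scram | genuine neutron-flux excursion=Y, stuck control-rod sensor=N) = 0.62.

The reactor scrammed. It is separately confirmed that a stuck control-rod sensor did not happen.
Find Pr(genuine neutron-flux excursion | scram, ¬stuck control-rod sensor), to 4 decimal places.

Pr(genuine neutron-flux excursion | scram, ¬stuck control-rod sensor) ≈ 0.5226

By total probability over both values of genuine neutron-flux excursion:
  P(scram | ¬stuck control-rod sensor) = 0.07×0.89 + 0.62×0.11
        = 0.062300 + 0.068200 = 0.130500
Configurations with genuine neutron-flux excursion contribute 0.068200, so
  P(genuine neutron-flux excursion | scram, ¬stuck control-rod sensor) = 0.068200 / 0.130500 ≈ 0.5226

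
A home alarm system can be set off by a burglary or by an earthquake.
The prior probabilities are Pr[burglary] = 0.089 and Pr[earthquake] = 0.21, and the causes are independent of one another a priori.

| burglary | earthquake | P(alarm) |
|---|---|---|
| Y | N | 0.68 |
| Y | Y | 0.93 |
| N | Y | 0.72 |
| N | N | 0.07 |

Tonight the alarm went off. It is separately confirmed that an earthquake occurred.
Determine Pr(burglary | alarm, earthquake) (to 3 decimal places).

Pr(burglary | alarm, earthquake) ≈ 0.112

Enumerate both values of burglary and weight by the priors:
  P(alarm | earthquake) = 0.72*0.911 + 0.93*0.089
        = 0.655920 + 0.082770 = 0.738690
Keeping only the burglary-present terms gives 0.082770, so
  P(burglary | alarm, earthquake) = 0.082770 / 0.738690 ≈ 0.112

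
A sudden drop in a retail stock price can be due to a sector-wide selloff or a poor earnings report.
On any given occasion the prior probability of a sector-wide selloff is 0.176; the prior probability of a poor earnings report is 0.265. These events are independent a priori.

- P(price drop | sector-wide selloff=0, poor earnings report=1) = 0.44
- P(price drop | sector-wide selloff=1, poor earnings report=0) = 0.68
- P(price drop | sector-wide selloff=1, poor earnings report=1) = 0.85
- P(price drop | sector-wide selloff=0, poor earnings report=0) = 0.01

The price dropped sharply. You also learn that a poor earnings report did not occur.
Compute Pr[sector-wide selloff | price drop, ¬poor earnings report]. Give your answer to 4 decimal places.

Weight on sector-wide selloff=true, given the evidence: 0.68*0.176 = 0.119680
The normalizing constant is 0.01*0.824 + 0.68*0.176 = 0.127920
P(sector-wide selloff | price drop, ¬poor earnings report) = 0.119680/0.127920 ≈ 0.9356

Pr[sector-wide selloff | price drop, ¬poor earnings report] ≈ 0.9356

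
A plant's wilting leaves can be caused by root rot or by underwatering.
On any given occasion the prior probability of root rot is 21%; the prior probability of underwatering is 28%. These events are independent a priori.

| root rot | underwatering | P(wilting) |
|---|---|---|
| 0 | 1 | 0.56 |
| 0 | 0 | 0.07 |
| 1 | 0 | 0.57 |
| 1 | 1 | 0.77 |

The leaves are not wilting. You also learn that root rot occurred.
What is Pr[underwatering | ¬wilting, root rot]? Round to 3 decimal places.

Pr[underwatering | ¬wilting, root rot] ≈ 0.172

P(¬wilting | root rot) = 0.43*0.72 + 0.23*0.28 = 0.309600 + 0.064400 = 0.374000
Restricting to configurations with underwatering present: 0.23*0.28 = 0.064400.
Hence the posterior is 0.064400/0.374000 ≈ 0.172.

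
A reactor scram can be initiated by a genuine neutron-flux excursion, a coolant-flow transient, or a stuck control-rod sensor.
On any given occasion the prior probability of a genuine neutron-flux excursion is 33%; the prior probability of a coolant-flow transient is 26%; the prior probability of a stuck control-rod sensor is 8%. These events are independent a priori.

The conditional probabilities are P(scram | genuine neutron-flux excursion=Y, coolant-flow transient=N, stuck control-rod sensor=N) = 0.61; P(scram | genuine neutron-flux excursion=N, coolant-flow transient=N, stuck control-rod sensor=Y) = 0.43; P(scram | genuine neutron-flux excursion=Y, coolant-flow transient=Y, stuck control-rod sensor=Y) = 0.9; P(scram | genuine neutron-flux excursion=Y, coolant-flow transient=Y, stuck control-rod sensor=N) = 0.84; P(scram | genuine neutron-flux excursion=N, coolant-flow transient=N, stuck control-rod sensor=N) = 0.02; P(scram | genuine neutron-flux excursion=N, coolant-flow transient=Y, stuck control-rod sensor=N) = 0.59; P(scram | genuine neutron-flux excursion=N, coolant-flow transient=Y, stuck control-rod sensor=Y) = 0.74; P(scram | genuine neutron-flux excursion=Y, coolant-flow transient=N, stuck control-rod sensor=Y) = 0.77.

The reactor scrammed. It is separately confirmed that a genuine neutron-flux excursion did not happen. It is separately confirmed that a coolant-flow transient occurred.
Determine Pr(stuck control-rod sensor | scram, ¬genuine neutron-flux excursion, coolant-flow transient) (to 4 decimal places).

Pr(stuck control-rod sensor | scram, ¬genuine neutron-flux excursion, coolant-flow transient) ≈ 0.0983

Numerator (weight on configurations with stuck control-rod sensor): 0.74·0.08 = 0.059200
Denominator P(scram | ¬genuine neutron-flux excursion, coolant-flow transient): 0.59·0.92 + 0.74·0.08 = 0.602000
Posterior = 0.059200 / 0.602000 ≈ 0.0983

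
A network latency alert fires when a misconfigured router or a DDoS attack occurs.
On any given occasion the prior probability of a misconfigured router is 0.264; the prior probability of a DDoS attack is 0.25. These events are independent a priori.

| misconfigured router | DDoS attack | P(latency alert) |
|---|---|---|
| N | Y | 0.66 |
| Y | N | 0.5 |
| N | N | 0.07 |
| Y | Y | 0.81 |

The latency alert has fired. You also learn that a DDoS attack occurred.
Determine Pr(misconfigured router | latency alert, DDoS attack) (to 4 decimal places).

P(latency alert | DDoS attack) = 0.66·0.736 + 0.81·0.264 = 0.485760 + 0.213840 = 0.699600
Restricting to configurations with misconfigured router present: 0.81·0.264 = 0.213840.
P(misconfigured router | latency alert, DDoS attack) = 0.213840 / 0.699600 ≈ 0.3057

Pr(misconfigured router | latency alert, DDoS attack) ≈ 0.3057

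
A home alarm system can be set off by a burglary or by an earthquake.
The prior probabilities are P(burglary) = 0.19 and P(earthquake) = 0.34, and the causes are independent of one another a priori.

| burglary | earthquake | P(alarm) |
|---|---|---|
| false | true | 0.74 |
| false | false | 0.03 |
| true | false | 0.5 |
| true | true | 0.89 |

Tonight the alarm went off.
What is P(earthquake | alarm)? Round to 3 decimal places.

P(earthquake | alarm) ≈ 0.768

For the numerator, keep only earthquake=true terms: 0.203796 + 0.057494 = 0.261290
Normalizer over all consistent configurations: 0.03·0.81·0.66 + 0.74·0.81·0.34 + 0.5·0.19·0.66 + 0.89·0.19·0.34 = 0.340028
P(earthquake | alarm) = 0.261290/0.340028 ≈ 0.768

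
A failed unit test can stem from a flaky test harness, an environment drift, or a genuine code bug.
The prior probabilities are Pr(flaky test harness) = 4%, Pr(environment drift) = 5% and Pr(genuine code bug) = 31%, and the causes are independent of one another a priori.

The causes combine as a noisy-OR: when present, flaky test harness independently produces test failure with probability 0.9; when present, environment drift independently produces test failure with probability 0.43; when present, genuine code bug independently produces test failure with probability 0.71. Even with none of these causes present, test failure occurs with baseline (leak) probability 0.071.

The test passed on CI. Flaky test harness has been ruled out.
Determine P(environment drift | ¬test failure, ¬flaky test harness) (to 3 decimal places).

Under noisy-OR, P(test failure | causes) = 1 − (1−0.071)·∏(1−qᵢ) over the active causes.
By total probability over the 4 (environment drift, genuine code bug) configurations:
  P(¬test failure | ¬flaky test harness) = 0.929*0.95*0.69 + 0.26941*0.95*0.31 + 0.52953*0.05*0.69 + 0.153564*0.05*0.31
        = 0.608959 + 0.079341 + 0.018269 + 0.002380 = 0.708949
Configurations with environment drift contribute 0.020649, so
  P(environment drift | ¬test failure, ¬flaky test harness) = 0.020649 / 0.708949 ≈ 0.029

P(environment drift | ¬test failure, ¬flaky test harness) ≈ 0.029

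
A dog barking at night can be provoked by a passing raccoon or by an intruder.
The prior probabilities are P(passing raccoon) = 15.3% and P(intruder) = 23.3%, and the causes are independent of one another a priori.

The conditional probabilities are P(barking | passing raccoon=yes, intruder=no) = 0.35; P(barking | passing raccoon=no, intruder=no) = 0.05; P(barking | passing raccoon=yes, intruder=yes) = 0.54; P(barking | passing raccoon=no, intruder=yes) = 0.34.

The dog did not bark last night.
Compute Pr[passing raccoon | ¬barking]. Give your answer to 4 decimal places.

Pr[passing raccoon | ¬barking] ≈ 0.1103

P(¬barking) = 0.95·0.847·0.767 + 0.66·0.847·0.233 + 0.65·0.153·0.767 + 0.46·0.153·0.233 = 0.617167 + 0.130252 + 0.076278 + 0.016399 = 0.840096
The passing raccoon-present share is 0.076278 + 0.016399 = 0.092677.
P(passing raccoon | ¬barking) = 0.092677 / 0.840096 ≈ 0.1103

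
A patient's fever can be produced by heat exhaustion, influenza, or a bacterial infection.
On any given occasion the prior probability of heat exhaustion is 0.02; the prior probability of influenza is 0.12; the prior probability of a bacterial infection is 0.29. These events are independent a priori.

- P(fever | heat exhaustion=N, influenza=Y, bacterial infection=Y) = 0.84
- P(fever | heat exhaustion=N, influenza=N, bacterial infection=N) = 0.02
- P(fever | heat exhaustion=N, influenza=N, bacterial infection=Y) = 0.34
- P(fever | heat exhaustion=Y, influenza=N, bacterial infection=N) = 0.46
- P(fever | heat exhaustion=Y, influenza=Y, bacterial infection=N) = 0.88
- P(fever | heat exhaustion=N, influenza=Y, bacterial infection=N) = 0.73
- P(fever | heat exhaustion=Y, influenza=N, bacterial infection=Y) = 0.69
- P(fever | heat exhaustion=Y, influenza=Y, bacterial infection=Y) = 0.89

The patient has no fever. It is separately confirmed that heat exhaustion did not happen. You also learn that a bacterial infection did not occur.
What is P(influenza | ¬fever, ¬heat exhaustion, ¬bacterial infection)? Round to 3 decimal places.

P(influenza | ¬fever, ¬heat exhaustion, ¬bacterial infection) ≈ 0.036

Enumerate both values of influenza and weight by the priors:
  P(¬fever | ¬heat exhaustion, ¬bacterial infection) = 0.98·0.88 + 0.27·0.12
        = 0.862400 + 0.032400 = 0.894800
Configurations with influenza contribute 0.032400, so
  P(influenza | ¬fever, ¬heat exhaustion, ¬bacterial infection) = 0.032400 / 0.894800 ≈ 0.036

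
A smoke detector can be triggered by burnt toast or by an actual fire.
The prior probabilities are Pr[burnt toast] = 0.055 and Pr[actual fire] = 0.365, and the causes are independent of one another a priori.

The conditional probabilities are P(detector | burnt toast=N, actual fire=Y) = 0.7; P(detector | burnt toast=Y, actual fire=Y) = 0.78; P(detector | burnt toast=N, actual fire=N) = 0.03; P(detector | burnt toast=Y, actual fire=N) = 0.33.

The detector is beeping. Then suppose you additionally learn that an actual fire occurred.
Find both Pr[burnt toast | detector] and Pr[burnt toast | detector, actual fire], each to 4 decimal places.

Pr[burnt toast | detector] ≈ 0.0948; Pr[burnt toast | detector, actual fire] ≈ 0.0609

P(detector) = 0.03·0.945·0.635 + 0.7·0.945·0.365 + 0.33·0.055·0.635 + 0.78·0.055·0.365 = 0.018002 + 0.241447 + 0.011525 + 0.015658 = 0.286632
Of this, 0.027183 comes from 0.011525 + 0.015658 (the burnt toast=true cases).
So P(burnt toast | detector) = 0.027183/0.286632 ≈ 0.0948.

Now condition on the additional information:
Sum P(detector|·) weighted by the priors over both values of burnt toast:
  P(detector | actual fire) = 0.7*0.945 + 0.78*0.055
        = 0.661500 + 0.042900 = 0.704400
The terms with burnt toast present sum to 0.042900, so
  P(burnt toast | detector, actual fire) = 0.042900 / 0.704400 ≈ 0.0609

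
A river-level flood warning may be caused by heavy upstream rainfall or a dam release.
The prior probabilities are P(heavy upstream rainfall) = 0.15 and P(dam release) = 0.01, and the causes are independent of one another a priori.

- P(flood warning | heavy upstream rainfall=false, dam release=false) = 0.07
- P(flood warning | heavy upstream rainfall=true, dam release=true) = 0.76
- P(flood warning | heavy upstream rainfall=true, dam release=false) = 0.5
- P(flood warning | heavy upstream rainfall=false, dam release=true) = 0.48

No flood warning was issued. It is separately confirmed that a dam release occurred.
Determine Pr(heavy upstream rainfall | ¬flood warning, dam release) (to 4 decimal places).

P(¬flood warning | dam release) = 0.52·0.85 + 0.24·0.15 = 0.442000 + 0.036000 = 0.478000
Of this, 0.036000 comes from 0.24·0.15 (the heavy upstream rainfall=true cases).
So P(heavy upstream rainfall | ¬flood warning, dam release) = 0.036000/0.478000 ≈ 0.0753.

Pr(heavy upstream rainfall | ¬flood warning, dam release) ≈ 0.0753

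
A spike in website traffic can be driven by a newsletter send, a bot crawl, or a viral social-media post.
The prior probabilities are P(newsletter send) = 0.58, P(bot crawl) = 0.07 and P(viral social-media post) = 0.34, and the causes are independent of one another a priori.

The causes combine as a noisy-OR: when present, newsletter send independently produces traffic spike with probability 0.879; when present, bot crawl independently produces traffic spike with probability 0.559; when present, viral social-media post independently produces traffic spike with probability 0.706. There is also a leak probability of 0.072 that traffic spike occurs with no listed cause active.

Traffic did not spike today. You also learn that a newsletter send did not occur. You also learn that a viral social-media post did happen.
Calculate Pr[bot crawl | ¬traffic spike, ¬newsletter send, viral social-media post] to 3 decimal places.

Under noisy-OR, P(traffic spike | causes) = 1 − (1−0.072)·∏(1−qᵢ) over the active causes.
P(¬traffic spike | ¬newsletter send, viral social-media post) = 0.272832×0.93 + 0.120319×0.07 = 0.253734 + 0.008422 = 0.262156
Of this, 0.008422 comes from 0.120319×0.07 (the bot crawl=true cases).
P(bot crawl | ¬traffic spike, ¬newsletter send, viral social-media post) = 0.008422 / 0.262156 ≈ 0.032

Pr[bot crawl | ¬traffic spike, ¬newsletter send, viral social-media post] ≈ 0.032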